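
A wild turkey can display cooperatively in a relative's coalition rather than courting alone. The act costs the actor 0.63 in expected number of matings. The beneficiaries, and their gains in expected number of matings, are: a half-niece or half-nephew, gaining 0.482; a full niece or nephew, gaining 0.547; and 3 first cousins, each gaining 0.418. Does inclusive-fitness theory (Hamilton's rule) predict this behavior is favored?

No

Hamilton's rule: the trait is favored when the sum of r·B over every recipient exceeds the actor's cost C.
r to a half-niece or half-nephew = 0.125 (half-aunt/uncle↔niece/nephew: one path of length 3: r = (1/2)^3 = 1/8).
r to a full niece or nephew = 1/4 (full aunt/uncle↔niece/nephew: two paths of length 3 through the shared grandparent pair: r = 2·(1/2)^3 = 1/4).
r to a first cousin = 1/8 (first cousins share one grandparent pair — two paths of length 4: r = 2·(1/2)^4 = 1/8).
Summing one r·B term per recipient: 1·0.125·0.482 + 1·0.25·0.547 + 3·0.125·0.418 = 0.35375.
0.35375 < 0.63: the indirect benefit is less than the cost.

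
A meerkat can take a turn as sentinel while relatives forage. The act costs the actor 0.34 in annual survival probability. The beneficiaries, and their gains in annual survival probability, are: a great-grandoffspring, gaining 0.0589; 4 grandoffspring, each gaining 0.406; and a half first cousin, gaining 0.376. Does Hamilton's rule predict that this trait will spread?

Yes

Hamilton's rule: the trait is favored when the sum of r·B over every recipient exceeds the actor's cost C.
r to a great-grandoffspring = 1/8 (three parent–offspring links: r = (1/2)^3 = 1/8).
r to a grandoffspring = 0.25 (two parent–offspring links: r = (1/2)^2 = 1/4).
r to a half first cousin = 1/16 (half first cousins share one grandparent — one path of length 4: r = (1/2)^4 = 1/16).
Summing one r·B term per recipient: 1·0.125·0.0589 + 4·0.25·0.406 + 1·0.0625·0.376 = 0.4368625.
0.4368625 > 0.34: the indirect benefit exceeds the cost.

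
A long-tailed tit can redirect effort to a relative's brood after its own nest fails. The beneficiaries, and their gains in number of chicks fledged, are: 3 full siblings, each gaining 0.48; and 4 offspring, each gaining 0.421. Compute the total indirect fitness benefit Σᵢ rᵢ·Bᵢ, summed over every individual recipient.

1.562

r to a full sibling = 0.5 (full sibs share both parents — two paths of length 2: r = 2·(1/2)^2 = 1/2).
r to an offspring = 0.5 (one parent–offspring link: r = (1/2)^1 = 1/2).
Summing one r·B term per recipient: 3·0.5·0.48 + 4·0.5·0.421 = 1.562.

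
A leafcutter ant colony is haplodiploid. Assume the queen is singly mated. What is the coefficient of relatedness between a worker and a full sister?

Haplodiploid full sisters inherit their father's entire haploid genome identically (contributing 1/2) and on average half of their mother's contribution (1/2 · 1/2 = 1/4); r = 1/2 + 1/4 = 3/4.

0.75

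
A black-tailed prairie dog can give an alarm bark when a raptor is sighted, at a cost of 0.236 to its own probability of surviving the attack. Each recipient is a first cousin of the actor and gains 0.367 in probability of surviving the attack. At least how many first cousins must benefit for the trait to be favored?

r to a first cousin = 0.125 (first cousins share one grandparent pair — two paths of length 4: r = 2·(1/2)^4 = 1/8).
Hamilton's rule: n·r·B > C  ⇒  n > C/(r·B) = 0.236/(0.125·0.367) = 5.144.
The smallest integer exceeding 5.144 is 6.

6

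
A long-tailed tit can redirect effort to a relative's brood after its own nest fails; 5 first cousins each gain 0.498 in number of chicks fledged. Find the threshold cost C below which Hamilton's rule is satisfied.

r to a first cousin = 0.125 (first cousins share one grandparent pair — two paths of length 4: r = 2·(1/2)^4 = 1/8).
Hamilton's rule: n·r·B > C, so the trait is favored while C < n·r·B = 5·0.125·0.498 = 0.31125.

0.31125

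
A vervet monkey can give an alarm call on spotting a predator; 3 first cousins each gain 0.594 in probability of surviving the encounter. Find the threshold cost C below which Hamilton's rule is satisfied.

0.22275

r to a first cousin = 0.125 (first cousins share one grandparent pair — two paths of length 4: r = 2·(1/2)^4 = 1/8).
Hamilton's rule: n·r·B > C, so the trait is favored while C < n·r·B = 3·0.125·0.594 = 0.22275.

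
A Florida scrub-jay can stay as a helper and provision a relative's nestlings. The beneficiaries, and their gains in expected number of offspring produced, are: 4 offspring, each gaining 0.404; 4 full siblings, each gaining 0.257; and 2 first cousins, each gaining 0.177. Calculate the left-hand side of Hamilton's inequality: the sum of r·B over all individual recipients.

1.36625

r to an offspring = 1/2 (one parent–offspring link: r = (1/2)^1 = 1/2).
r to a full sibling = 1/2 (full sibs share both parents — two paths of length 2: r = 2·(1/2)^2 = 1/2).
r to a first cousin = 0.125 (first cousins share one grandparent pair — two paths of length 4: r = 2·(1/2)^4 = 1/8).
Summing one r·B term per recipient: 4·0.5·0.404 + 4·0.5·0.257 + 2·0.125·0.177 = 1.36625.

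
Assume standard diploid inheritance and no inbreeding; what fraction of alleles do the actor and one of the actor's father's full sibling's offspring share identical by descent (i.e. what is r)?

Each parent–offspring link contributes a factor of 1/2, and independent paths through distinct common ancestors add.
First cousins share one grandparent pair — two paths of length 4: r = 2·(1/2)^4 = 1/8.

0.125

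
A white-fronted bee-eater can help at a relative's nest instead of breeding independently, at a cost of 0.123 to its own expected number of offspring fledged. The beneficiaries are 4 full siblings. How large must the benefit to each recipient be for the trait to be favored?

0.0615

r to a full sibling = 0.5 (full sibs share both parents — two paths of length 2: r = 2·(1/2)^2 = 1/2).
Hamilton's rule with n recipients of equal r: n·r·B > C, so B > C/(n·r) = 0.123/(4·0.5) = 0.0615.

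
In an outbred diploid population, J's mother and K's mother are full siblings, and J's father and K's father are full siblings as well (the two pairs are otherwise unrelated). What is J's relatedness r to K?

Wright's path rule: contributions from independent ancestry routes add.
J and K are related in two ways: first cousins through their mothers (r = 1/8) and first cousins through their fathers (r = 1/8) — i.e. double first cousins.
r = 1/8 + 1/8 = 0.25.

0.25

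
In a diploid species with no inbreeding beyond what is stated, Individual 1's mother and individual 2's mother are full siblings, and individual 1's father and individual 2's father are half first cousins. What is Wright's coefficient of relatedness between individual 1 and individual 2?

With two independent routes of shared ancestry, r is the sum of the two contributions.
Individual 1 and individual 2 are related in two ways: first cousins through their mothers (r = 1/8) and half second cousins through their fathers (r = 1/64).
r = 1/8 + 1/64 = 0.140625.

0.140625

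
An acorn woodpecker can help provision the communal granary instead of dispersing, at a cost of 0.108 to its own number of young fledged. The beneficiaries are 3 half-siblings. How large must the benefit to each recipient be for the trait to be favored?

0.144

r to a half-sibling = 0.25 (half-sibs share one parent — one path of length 2: r = (1/2)^2 = 1/4).
Hamilton's rule with n recipients of equal r: n·r·B > C, so B > C/(n·r) = 0.108/(3·0.25) = 0.144.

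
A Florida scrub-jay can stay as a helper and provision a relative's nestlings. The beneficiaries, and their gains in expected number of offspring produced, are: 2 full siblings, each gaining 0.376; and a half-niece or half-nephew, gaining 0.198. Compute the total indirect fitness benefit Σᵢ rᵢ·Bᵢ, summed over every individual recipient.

r to a full sibling = 1/2 (full sibs share both parents — two paths of length 2: r = 2·(1/2)^2 = 1/2).
r to a half-niece or half-nephew = 1/8 (half-aunt/uncle↔niece/nephew: one path of length 3: r = (1/2)^3 = 1/8).
Summing one r·B term per recipient: 2·0.5·0.376 + 1·0.125·0.198 = 0.40075.

0.40075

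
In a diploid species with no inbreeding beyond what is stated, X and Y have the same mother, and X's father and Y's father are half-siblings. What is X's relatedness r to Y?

Relatedness sums over independent paths through distinct common ancestors.
X and Y are related in two ways: half-sibs through their shared mother (r = 1/4) and half first cousins through their fathers (r = 1/16).
r = 1/4 + 1/16 = 5/16 = 0.3125.

0.3125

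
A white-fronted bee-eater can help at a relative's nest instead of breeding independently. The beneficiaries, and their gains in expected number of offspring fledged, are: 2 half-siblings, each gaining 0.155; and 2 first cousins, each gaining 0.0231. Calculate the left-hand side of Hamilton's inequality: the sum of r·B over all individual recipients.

0.083275

r to a half-sibling = 1/4 (half-sibs share one parent — one path of length 2: r = (1/2)^2 = 1/4).
r to a first cousin = 0.125 (first cousins share one grandparent pair — two paths of length 4: r = 2·(1/2)^4 = 1/8).
Summing one r·B term per recipient: 2·0.25·0.155 + 2·0.125·0.0231 = 0.083275.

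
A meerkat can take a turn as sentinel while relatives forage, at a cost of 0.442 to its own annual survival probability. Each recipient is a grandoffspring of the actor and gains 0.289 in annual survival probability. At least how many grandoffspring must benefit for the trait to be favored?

7

r to a grandoffspring = 0.25 (two parent–offspring links: r = (1/2)^2 = 1/4).
Hamilton's rule: n·r·B > C  ⇒  n > C/(r·B) = 0.442/(0.25·0.289) = 6.118.
The smallest integer exceeding 6.118 is 7.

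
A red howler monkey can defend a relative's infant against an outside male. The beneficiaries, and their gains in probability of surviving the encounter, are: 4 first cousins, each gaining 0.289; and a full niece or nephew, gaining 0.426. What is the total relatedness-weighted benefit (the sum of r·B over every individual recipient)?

0.251

r to a first cousin = 0.125 (first cousins share one grandparent pair — two paths of length 4: r = 2·(1/2)^4 = 1/8).
r to a full niece or nephew = 1/4 (full aunt/uncle↔niece/nephew: two paths of length 3 through the shared grandparent pair: r = 2·(1/2)^3 = 1/4).
Summing one r·B term per recipient: 4·0.125·0.289 + 1·0.25·0.426 = 0.251.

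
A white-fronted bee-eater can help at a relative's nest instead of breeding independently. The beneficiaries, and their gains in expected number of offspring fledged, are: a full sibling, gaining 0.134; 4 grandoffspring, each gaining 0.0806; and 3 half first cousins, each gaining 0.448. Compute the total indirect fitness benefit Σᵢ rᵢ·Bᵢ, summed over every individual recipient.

0.2316

r to a full sibling = 0.5 (full sibs share both parents — two paths of length 2: r = 2·(1/2)^2 = 1/2).
r to a grandoffspring = 0.25 (two parent–offspring links: r = (1/2)^2 = 1/4).
r to a half first cousin = 0.0625 (half first cousins share one grandparent — one path of length 4: r = (1/2)^4 = 1/16).
Summing one r·B term per recipient: 1·0.5·0.134 + 4·0.25·0.0806 + 3·0.0625·0.448 = 0.2316.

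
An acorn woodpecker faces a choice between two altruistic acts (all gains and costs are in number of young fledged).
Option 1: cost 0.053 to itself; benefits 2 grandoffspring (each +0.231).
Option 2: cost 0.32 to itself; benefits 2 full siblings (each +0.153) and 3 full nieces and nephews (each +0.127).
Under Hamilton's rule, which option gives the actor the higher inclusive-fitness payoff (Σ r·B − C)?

Option 1: r to a grandoffspring = 0.25.
Option 1: Σ r·B − C = (2·0.25·0.231) − 0.053 = 0.0625.
Option 2: r to a full sibling = 0.5.
Option 2: r to a full niece or nephew = 0.25.
Option 2: Σ r·B − C = (2·0.5·0.153 + 3·0.25·0.127) − 0.32 = -0.07175.
Option 1 has the higher net inclusive-fitness payoff.

Option 1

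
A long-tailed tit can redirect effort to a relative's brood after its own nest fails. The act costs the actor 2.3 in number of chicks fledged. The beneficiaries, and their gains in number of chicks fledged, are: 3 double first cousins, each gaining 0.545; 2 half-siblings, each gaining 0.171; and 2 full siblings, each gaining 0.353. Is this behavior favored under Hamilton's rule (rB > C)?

No

Hamilton's rule: the trait is favored when the sum of r·B over every recipient exceeds the actor's cost C.
r to a double first cousin = 1/4 (double first cousins share both grandparent pairs — four paths of length 4: r = 4·(1/2)^4 = 1/4).
r to a half-sibling = 0.25 (half-sibs share one parent — one path of length 2: r = (1/2)^2 = 1/4).
r to a full sibling = 0.5 (full sibs share both parents — two paths of length 2: r = 2·(1/2)^2 = 1/2).
Summing one r·B term per recipient: 3·0.25·0.545 + 2·0.25·0.171 + 2·0.5·0.353 = 0.84725.
0.84725 < 2.3: the indirect benefit is less than the cost.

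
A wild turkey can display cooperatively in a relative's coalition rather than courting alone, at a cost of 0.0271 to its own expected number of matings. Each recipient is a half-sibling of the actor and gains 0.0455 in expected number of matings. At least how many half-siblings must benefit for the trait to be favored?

r to a half-sibling = 1/4 (half-sibs share one parent — one path of length 2: r = (1/2)^2 = 1/4).
Hamilton's rule: n·r·B > C  ⇒  n > C/(r·B) = 0.0271/(0.25·0.0455) = 2.382.
The smallest integer exceeding 2.382 is 3.

3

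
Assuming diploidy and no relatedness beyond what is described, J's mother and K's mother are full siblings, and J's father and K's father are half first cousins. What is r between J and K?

Wright's path rule: contributions from independent ancestry routes add.
J and K are related in two ways: first cousins through their mothers (r = 1/8) and half second cousins through their fathers (r = 1/64).
r = 1/8 + 1/64 = 9/64 = 0.140625.

0.140625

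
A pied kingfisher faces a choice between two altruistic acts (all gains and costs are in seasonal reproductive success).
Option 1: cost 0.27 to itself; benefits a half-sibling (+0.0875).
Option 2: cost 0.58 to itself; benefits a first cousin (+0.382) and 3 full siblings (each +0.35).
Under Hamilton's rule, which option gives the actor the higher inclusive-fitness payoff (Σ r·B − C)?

Option 2

Option 1: r to a half-sibling = 0.25.
Option 1: Σ r·B − C = (1·0.25·0.0875) − 0.27 = -0.248125.
Option 2: r to a first cousin = 0.125.
Option 2: r to a full sibling = 0.5.
Option 2: Σ r·B − C = (1·0.125·0.382 + 3·0.5·0.35) − 0.58 = -0.00725.
Option 2 has the higher net inclusive-fitness payoff.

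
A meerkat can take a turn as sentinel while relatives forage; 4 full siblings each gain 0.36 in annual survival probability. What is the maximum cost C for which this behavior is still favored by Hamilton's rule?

0.72

r to a full sibling = 0.5 (full sibs share both parents — two paths of length 2: r = 2·(1/2)^2 = 1/2).
Hamilton's rule: n·r·B > C, so the trait is favored while C < n·r·B = 4·0.5·0.36 = 0.72.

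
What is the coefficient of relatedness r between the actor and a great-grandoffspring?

Each parent–offspring link contributes a factor of 1/2, and independent paths through distinct common ancestors add.
Three parent–offspring links: r = (1/2)^3 = 1/8.

0.125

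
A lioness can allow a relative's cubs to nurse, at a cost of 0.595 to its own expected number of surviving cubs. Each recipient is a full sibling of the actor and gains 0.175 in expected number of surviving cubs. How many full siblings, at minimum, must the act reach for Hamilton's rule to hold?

7

r to a full sibling = 0.5 (full sibs share both parents — two paths of length 2: r = 2·(1/2)^2 = 1/2).
Hamilton's rule: n·r·B > C  ⇒  n > C/(r·B) = 0.595/(0.5·0.175) = 6.8.
The smallest integer exceeding 6.8 is 7.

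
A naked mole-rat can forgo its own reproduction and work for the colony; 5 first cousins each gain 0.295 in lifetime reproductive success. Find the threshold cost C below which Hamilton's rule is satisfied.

0.184375

r to a first cousin = 1/8 (first cousins share one grandparent pair — two paths of length 4: r = 2·(1/2)^4 = 1/8).
Hamilton's rule: n·r·B > C, so the trait is favored while C < n·r·B = 5·0.125·0.295 = 0.184375.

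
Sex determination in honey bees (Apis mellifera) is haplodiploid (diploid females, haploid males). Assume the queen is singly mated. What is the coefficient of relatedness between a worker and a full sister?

0.75

Haplodiploid full sisters inherit their father's entire haploid genome identically (contributing 1/2) and on average half of their mother's contribution (1/2 · 1/2 = 1/4); r = 1/2 + 1/4 = 3/4.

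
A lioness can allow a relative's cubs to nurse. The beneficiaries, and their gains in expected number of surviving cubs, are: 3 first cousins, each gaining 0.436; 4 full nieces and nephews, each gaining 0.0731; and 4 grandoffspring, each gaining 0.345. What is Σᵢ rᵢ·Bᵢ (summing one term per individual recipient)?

r to a first cousin = 1/8 (first cousins share one grandparent pair — two paths of length 4: r = 2·(1/2)^4 = 1/8).
r to a full niece or nephew = 1/4 (full aunt/uncle↔niece/nephew: two paths of length 3 through the shared grandparent pair: r = 2·(1/2)^3 = 1/4).
r to a grandoffspring = 1/4 (two parent–offspring links: r = (1/2)^2 = 1/4).
Summing one r·B term per recipient: 3·0.125·0.436 + 4·0.25·0.0731 + 4·0.25·0.345 = 0.5816.

0.5816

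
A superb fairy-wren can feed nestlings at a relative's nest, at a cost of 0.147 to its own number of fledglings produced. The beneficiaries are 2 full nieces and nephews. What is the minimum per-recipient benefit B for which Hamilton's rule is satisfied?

0.294

r to a full niece or nephew = 0.25 (full aunt/uncle↔niece/nephew: two paths of length 3 through the shared grandparent pair: r = 2·(1/2)^3 = 1/4).
Hamilton's rule with n recipients of equal r: n·r·B > C, so B > C/(n·r) = 0.147/(2·0.25) = 0.294.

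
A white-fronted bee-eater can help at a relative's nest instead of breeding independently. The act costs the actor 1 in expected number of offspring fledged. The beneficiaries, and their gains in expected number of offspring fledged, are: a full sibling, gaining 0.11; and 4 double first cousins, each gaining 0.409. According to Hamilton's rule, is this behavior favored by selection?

No

Hamilton's rule: the trait is favored when the sum of r·B over every recipient exceeds the actor's cost C.
r to a full sibling = 0.5 (full sibs share both parents — two paths of length 2: r = 2·(1/2)^2 = 1/2).
r to a double first cousin = 1/4 (double first cousins share both grandparent pairs — four paths of length 4: r = 4·(1/2)^4 = 1/4).
Summing one r·B term per recipient: 1·0.5·0.11 + 4·0.25·0.409 = 0.464.
0.464 < 1: the indirect benefit is less than the cost.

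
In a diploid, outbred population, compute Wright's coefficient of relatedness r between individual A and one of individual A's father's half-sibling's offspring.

Each parent–offspring link contributes a factor of 1/2, and independent paths through distinct common ancestors add.
Half first cousins share one grandparent — one path of length 4: r = (1/2)^4 = 1/16.

0.0625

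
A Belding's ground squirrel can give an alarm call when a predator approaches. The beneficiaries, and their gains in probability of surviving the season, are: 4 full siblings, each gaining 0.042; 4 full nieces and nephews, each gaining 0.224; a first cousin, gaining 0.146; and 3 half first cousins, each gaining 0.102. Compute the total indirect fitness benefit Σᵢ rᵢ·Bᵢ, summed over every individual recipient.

r to a full sibling = 0.5 (full sibs share both parents — two paths of length 2: r = 2·(1/2)^2 = 1/2).
r to a full niece or nephew = 0.25 (full aunt/uncle↔niece/nephew: two paths of length 3 through the shared grandparent pair: r = 2·(1/2)^3 = 1/4).
r to a first cousin = 1/8 (first cousins share one grandparent pair — two paths of length 4: r = 2·(1/2)^4 = 1/8).
r to a half first cousin = 1/16 (half first cousins share one grandparent — one path of length 4: r = (1/2)^4 = 1/16).
Summing one r·B term per recipient: 4·0.5·0.042 + 4·0.25·0.224 + 1·0.125·0.146 + 3·0.0625·0.102 = 0.345375.

0.345375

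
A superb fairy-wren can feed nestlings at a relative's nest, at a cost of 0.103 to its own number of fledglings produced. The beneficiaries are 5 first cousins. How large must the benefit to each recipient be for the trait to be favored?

r to a first cousin = 1/8 (first cousins share one grandparent pair — two paths of length 4: r = 2·(1/2)^4 = 1/8).
Hamilton's rule with n recipients of equal r: n·r·B > C, so B > C/(n·r) = 0.103/(5·0.125) = 0.1648.

0.1648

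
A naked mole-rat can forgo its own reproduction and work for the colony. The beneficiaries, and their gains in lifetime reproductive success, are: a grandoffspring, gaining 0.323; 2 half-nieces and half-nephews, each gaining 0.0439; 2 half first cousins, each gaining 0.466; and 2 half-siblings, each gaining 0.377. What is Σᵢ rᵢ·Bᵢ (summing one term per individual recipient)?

0.338475

r to a grandoffspring = 1/4 (two parent–offspring links: r = (1/2)^2 = 1/4).
r to a half-niece or half-nephew = 0.125 (half-aunt/uncle↔niece/nephew: one path of length 3: r = (1/2)^3 = 1/8).
r to a half first cousin = 1/16 (half first cousins share one grandparent — one path of length 4: r = (1/2)^4 = 1/16).
r to a half-sibling = 0.25 (half-sibs share one parent — one path of length 2: r = (1/2)^2 = 1/4).
Summing one r·B term per recipient: 1·0.25·0.323 + 2·0.125·0.0439 + 2·0.0625·0.466 + 2·0.25·0.377 = 0.338475.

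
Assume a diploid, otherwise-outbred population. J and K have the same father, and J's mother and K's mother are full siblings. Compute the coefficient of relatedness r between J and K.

Independent pedigree routes through distinct common ancestors add.
J and K are related in two ways: half-sibs through their shared father (r = 1/4) and first cousins through their mothers (r = 1/8).
r = 1/4 + 1/8 = 3/8 = 0.375.

0.375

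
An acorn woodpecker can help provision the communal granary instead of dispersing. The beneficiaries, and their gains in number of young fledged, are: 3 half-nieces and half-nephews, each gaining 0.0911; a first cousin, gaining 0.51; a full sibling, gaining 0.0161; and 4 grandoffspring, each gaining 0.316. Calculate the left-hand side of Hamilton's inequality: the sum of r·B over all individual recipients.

0.4219625

r to a half-niece or half-nephew = 1/8 (half-aunt/uncle↔niece/nephew: one path of length 3: r = (1/2)^3 = 1/8).
r to a first cousin = 0.125 (first cousins share one grandparent pair — two paths of length 4: r = 2·(1/2)^4 = 1/8).
r to a full sibling = 1/2 (full sibs share both parents — two paths of length 2: r = 2·(1/2)^2 = 1/2).
r to a grandoffspring = 0.25 (two parent–offspring links: r = (1/2)^2 = 1/4).
Summing one r·B term per recipient: 3·0.125·0.0911 + 1·0.125·0.51 + 1·0.5·0.0161 + 4·0.25·0.316 = 0.4219625.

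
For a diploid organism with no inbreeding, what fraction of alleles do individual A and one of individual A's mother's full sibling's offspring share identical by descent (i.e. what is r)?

Each parent–offspring link contributes a factor of 1/2, and independent paths through distinct common ancestors add.
First cousins share one grandparent pair — two paths of length 4: r = 2·(1/2)^4 = 1/8.

0.125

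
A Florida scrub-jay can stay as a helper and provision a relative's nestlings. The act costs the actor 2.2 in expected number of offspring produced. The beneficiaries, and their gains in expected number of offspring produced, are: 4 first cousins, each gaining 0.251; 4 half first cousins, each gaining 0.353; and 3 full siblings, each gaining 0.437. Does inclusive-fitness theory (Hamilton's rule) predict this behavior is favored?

No

Hamilton's rule: the trait is favored when the sum of r·B over every recipient exceeds the actor's cost C.
r to a first cousin = 0.125 (first cousins share one grandparent pair — two paths of length 4: r = 2·(1/2)^4 = 1/8).
r to a half first cousin = 0.0625 (half first cousins share one grandparent — one path of length 4: r = (1/2)^4 = 1/16).
r to a full sibling = 1/2 (full sibs share both parents — two paths of length 2: r = 2·(1/2)^2 = 1/2).
Summing one r·B term per recipient: 4·0.125·0.251 + 4·0.0625·0.353 + 3·0.5·0.437 = 0.86925.
0.86925 < 2.2: the indirect benefit is less than the cost.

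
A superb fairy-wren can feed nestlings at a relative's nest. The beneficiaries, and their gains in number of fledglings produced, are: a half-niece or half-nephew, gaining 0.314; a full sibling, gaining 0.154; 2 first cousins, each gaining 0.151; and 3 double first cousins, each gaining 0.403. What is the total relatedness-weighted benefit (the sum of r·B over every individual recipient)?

r to a half-niece or half-nephew = 1/8 (half-aunt/uncle↔niece/nephew: one path of length 3: r = (1/2)^3 = 1/8).
r to a full sibling = 1/2 (full sibs share both parents — two paths of length 2: r = 2·(1/2)^2 = 1/2).
r to a first cousin = 0.125 (first cousins share one grandparent pair — two paths of length 4: r = 2·(1/2)^4 = 1/8).
r to a double first cousin = 0.25 (double first cousins share both grandparent pairs — four paths of length 4: r = 4·(1/2)^4 = 1/4).
Summing one r·B term per recipient: 1·0.125·0.314 + 1·0.5·0.154 + 2·0.125·0.151 + 3·0.25·0.403 = 0.45625.

0.45625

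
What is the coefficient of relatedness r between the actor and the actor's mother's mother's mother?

0.125

Each parent–offspring link contributes a factor of 1/2, and independent paths through distinct common ancestors add.
Three parent–offspring links: r = (1/2)^3 = 1/8.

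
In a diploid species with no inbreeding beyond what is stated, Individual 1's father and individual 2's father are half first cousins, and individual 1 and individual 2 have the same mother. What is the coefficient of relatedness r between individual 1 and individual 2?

Independent pedigree routes through distinct common ancestors add.
Individual 1 and individual 2 are related in two ways: half second cousins through their fathers (r = 1/64) and half-sibs through their shared mother (r = 1/4).
r = 1/64 + 1/4 = 0.265625.

0.265625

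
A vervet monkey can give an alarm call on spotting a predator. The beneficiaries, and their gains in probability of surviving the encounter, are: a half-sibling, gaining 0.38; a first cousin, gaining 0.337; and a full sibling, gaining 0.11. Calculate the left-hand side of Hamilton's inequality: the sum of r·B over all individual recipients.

r to a half-sibling = 0.25 (half-sibs share one parent — one path of length 2: r = (1/2)^2 = 1/4).
r to a first cousin = 1/8 (first cousins share one grandparent pair — two paths of length 4: r = 2·(1/2)^4 = 1/8).
r to a full sibling = 1/2 (full sibs share both parents — two paths of length 2: r = 2·(1/2)^2 = 1/2).
Summing one r·B term per recipient: 1·0.25·0.38 + 1·0.125·0.337 + 1·0.5·0.11 = 0.192125.

0.192125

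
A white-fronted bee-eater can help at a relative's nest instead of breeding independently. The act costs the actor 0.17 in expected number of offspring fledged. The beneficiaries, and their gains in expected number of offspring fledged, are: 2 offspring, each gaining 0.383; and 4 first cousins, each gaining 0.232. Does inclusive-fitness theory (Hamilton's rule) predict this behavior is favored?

Yes

Hamilton's rule: the trait is favored when the sum of r·B over every recipient exceeds the actor's cost C.
r to an offspring = 1/2 (one parent–offspring link: r = (1/2)^1 = 1/2).
r to a first cousin = 0.125 (first cousins share one grandparent pair — two paths of length 4: r = 2·(1/2)^4 = 1/8).
Summing one r·B term per recipient: 2·0.5·0.383 + 4·0.125·0.232 = 0.499.
0.499 > 0.17: the indirect benefit exceeds the cost.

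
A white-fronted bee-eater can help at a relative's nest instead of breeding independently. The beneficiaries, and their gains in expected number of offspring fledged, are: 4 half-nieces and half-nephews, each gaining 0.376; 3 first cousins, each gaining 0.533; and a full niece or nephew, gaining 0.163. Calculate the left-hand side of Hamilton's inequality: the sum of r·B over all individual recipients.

0.428625

r to a half-niece or half-nephew = 1/8 (half-aunt/uncle↔niece/nephew: one path of length 3: r = (1/2)^3 = 1/8).
r to a first cousin = 1/8 (first cousins share one grandparent pair — two paths of length 4: r = 2·(1/2)^4 = 1/8).
r to a full niece or nephew = 1/4 (full aunt/uncle↔niece/nephew: two paths of length 3 through the shared grandparent pair: r = 2·(1/2)^3 = 1/4).
Summing one r·B term per recipient: 4·0.125·0.376 + 3·0.125·0.533 + 1·0.25·0.163 = 0.428625.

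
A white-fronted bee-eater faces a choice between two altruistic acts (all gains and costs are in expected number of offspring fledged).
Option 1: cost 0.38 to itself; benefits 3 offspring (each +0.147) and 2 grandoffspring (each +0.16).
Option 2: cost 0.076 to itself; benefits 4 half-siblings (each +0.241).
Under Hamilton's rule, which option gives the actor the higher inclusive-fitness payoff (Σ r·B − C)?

Option 1: r to an offspring = 0.5.
Option 1: r to a grandoffspring = 0.25.
Option 1: Σ r·B − C = (3·0.5·0.147 + 2·0.25·0.16) − 0.38 = -0.0795.
Option 2: r to a half-sibling = 0.25.
Option 2: Σ r·B − C = (4·0.25·0.241) − 0.076 = 0.165.
Option 2 has the higher net inclusive-fitness payoff.

Option 2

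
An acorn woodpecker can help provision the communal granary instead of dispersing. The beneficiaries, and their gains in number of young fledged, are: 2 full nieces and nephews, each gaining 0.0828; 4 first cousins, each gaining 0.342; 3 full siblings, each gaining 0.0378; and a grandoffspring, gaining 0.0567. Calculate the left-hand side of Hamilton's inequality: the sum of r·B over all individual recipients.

r to a full niece or nephew = 1/4 (full aunt/uncle↔niece/nephew: two paths of length 3 through the shared grandparent pair: r = 2·(1/2)^3 = 1/4).
r to a first cousin = 1/8 (first cousins share one grandparent pair — two paths of length 4: r = 2·(1/2)^4 = 1/8).
r to a full sibling = 1/2 (full sibs share both parents — two paths of length 2: r = 2·(1/2)^2 = 1/2).
r to a grandoffspring = 1/4 (two parent–offspring links: r = (1/2)^2 = 1/4).
Summing one r·B term per recipient: 2·0.25·0.0828 + 4·0.125·0.342 + 3·0.5·0.0378 + 1·0.25·0.0567 = 0.283275.

0.283275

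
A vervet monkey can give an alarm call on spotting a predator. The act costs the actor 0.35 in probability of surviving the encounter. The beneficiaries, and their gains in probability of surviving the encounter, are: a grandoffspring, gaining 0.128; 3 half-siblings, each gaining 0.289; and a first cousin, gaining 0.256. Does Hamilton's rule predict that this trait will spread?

Hamilton's rule: the trait is favored when the sum of r·B over every recipient exceeds the actor's cost C.
r to a grandoffspring = 0.25 (two parent–offspring links: r = (1/2)^2 = 1/4).
r to a half-sibling = 1/4 (half-sibs share one parent — one path of length 2: r = (1/2)^2 = 1/4).
r to a first cousin = 1/8 (first cousins share one grandparent pair — two paths of length 4: r = 2·(1/2)^4 = 1/8).
Summing one r·B term per recipient: 1·0.25·0.128 + 3·0.25·0.289 + 1·0.125·0.256 = 0.28075.
0.28075 < 0.35: the indirect benefit is less than the cost.

No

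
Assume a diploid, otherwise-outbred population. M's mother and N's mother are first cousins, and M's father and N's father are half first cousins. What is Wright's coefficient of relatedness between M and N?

0.046875

Wright's path rule: contributions from independent ancestry routes add.
M and N are related in two ways: second cousins through their mothers (r = 1/32) and half second cousins through their fathers (r = 1/64).
r = 1/32 + 1/64 = 0.046875.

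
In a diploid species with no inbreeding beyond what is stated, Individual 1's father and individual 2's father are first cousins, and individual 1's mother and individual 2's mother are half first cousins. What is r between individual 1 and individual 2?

0.046875

With two independent routes of shared ancestry, r is the sum of the two contributions.
Individual 1 and individual 2 are related in two ways: second cousins through their fathers (r = 1/32) and half second cousins through their mothers (r = 1/64).
r = 1/32 + 1/64 = 0.046875.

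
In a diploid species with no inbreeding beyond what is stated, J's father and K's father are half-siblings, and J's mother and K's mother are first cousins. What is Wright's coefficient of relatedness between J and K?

With two independent routes of shared ancestry, r is the sum of the two contributions.
J and K are related in two ways: half first cousins through their fathers (r = 1/16) and second cousins through their mothers (r = 1/32).
r = 1/16 + 1/32 = 0.09375.

0.09375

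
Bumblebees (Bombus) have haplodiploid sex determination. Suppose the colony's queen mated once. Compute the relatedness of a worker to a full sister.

Haplodiploid full sisters inherit their father's entire haploid genome identically (contributing 1/2) and on average half of their mother's contribution (1/2 · 1/2 = 1/4); r = 1/2 + 1/4 = 3/4.

0.75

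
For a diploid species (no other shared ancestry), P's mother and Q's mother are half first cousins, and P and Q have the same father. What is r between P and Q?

0.265625

With two independent routes of shared ancestry, r is the sum of the two contributions.
P and Q are related in two ways: half second cousins through their mothers (r = 1/64) and half-sibs through their shared father (r = 1/4).
r = 1/64 + 1/4 = 0.265625.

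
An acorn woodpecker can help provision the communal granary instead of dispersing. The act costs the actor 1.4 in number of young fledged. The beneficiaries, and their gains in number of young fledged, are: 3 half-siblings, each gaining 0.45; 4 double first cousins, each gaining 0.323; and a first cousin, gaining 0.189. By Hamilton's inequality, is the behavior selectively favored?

Hamilton's rule: the trait is favored when the sum of r·B over every recipient exceeds the actor's cost C.
r to a half-sibling = 1/4 (half-sibs share one parent — one path of length 2: r = (1/2)^2 = 1/4).
r to a double first cousin = 0.25 (double first cousins share both grandparent pairs — four paths of length 4: r = 4·(1/2)^4 = 1/4).
r to a first cousin = 0.125 (first cousins share one grandparent pair — two paths of length 4: r = 2·(1/2)^4 = 1/8).
Summing one r·B term per recipient: 3·0.25·0.45 + 4·0.25·0.323 + 1·0.125·0.189 = 0.684125.
0.684125 < 1.4: the indirect benefit is less than the cost.

No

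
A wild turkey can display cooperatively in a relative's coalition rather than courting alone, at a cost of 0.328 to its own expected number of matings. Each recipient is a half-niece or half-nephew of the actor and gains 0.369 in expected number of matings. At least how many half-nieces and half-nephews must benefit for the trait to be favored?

8

r to a half-niece or half-nephew = 1/8 (half-aunt/uncle↔niece/nephew: one path of length 3: r = (1/2)^3 = 1/8).
Hamilton's rule: n·r·B > C  ⇒  n > C/(r·B) = 0.328/(0.125·0.369) = 7.111.
The smallest integer exceeding 7.111 is 8.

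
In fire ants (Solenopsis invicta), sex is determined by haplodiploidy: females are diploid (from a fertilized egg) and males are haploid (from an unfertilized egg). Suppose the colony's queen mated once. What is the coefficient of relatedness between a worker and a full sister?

Haplodiploid full sisters inherit their father's entire haploid genome identically (contributing 1/2) and on average half of their mother's contribution (1/2 · 1/2 = 1/4); r = 1/2 + 1/4 = 3/4.

0.75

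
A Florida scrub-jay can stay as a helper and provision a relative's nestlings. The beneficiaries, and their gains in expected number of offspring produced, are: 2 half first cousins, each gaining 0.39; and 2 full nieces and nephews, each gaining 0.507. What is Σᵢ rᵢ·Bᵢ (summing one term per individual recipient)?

0.30225

r to a half first cousin = 1/16 (half first cousins share one grandparent — one path of length 4: r = (1/2)^4 = 1/16).
r to a full niece or nephew = 1/4 (full aunt/uncle↔niece/nephew: two paths of length 3 through the shared grandparent pair: r = 2·(1/2)^3 = 1/4).
Summing one r·B term per recipient: 2·0.0625·0.39 + 2·0.25·0.507 = 0.30225.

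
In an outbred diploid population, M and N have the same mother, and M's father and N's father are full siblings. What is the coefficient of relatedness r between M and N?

With two independent routes of shared ancestry, r is the sum of the two contributions.
M and N are related in two ways: half-sibs through their shared mother (r = 1/4) and first cousins through their fathers (r = 1/8).
r = 1/4 + 1/8 = 0.375.

0.375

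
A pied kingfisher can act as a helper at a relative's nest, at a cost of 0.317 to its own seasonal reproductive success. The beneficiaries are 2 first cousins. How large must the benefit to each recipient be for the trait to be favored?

r to a first cousin = 0.125 (first cousins share one grandparent pair — two paths of length 4: r = 2·(1/2)^4 = 1/8).
Hamilton's rule with n recipients of equal r: n·r·B > C, so B > C/(n·r) = 0.317/(2·0.125) = 1.268.

1.268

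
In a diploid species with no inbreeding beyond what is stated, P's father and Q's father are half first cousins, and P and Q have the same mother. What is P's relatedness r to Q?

0.265625

With two independent routes of shared ancestry, r is the sum of the two contributions.
P and Q are related in two ways: half second cousins through their fathers (r = 1/64) and half-sibs through their shared mother (r = 1/4).
r = 1/64 + 1/4 = 0.265625.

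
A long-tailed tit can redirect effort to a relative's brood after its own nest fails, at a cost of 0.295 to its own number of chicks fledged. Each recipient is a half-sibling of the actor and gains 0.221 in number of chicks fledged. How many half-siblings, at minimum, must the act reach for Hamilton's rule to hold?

r to a half-sibling = 1/4 (half-sibs share one parent — one path of length 2: r = (1/2)^2 = 1/4).
Hamilton's rule: n·r·B > C  ⇒  n > C/(r·B) = 0.295/(0.25·0.221) = 5.339.
The smallest integer exceeding 5.339 is 6.

6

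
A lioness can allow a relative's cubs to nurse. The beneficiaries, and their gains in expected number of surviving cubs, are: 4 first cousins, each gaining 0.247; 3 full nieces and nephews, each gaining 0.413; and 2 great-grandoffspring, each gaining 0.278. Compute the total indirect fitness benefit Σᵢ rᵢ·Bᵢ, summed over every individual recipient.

r to a first cousin = 1/8 (first cousins share one grandparent pair — two paths of length 4: r = 2·(1/2)^4 = 1/8).
r to a full niece or nephew = 1/4 (full aunt/uncle↔niece/nephew: two paths of length 3 through the shared grandparent pair: r = 2·(1/2)^3 = 1/4).
r to a great-grandoffspring = 1/8 (three parent–offspring links: r = (1/2)^3 = 1/8).
Summing one r·B term per recipient: 4·0.125·0.247 + 3·0.25·0.413 + 2·0.125·0.278 = 0.50275.

0.50275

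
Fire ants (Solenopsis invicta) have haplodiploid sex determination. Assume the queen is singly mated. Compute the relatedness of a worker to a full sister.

0.75

Haplodiploid full sisters inherit their father's entire haploid genome identically (contributing 1/2) and on average half of their mother's contribution (1/2 · 1/2 = 1/4); r = 1/2 + 1/4 = 3/4.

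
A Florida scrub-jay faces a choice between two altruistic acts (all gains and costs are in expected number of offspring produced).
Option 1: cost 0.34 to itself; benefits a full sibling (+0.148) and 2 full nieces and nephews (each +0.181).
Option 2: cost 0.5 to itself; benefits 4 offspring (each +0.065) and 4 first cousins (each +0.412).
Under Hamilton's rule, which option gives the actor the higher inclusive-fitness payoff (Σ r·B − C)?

Option 2

Option 1: r to a full sibling = 0.5.
Option 1: r to a full niece or nephew = 0.25.
Option 1: Σ r·B − C = (1·0.5·0.148 + 2·0.25·0.181) − 0.34 = -0.1755.
Option 2: r to an offspring = 0.5.
Option 2: r to a first cousin = 0.125.
Option 2: Σ r·B − C = (4·0.5·0.065 + 4·0.125·0.412) − 0.5 = -0.164.
Option 2 has the higher net inclusive-fitness payoff.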